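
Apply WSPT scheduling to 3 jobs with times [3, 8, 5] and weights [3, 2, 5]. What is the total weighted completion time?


Compute p/w ratios and sort ascending (WSPT): [(3, 3), (5, 5), (8, 2)]
Compute weighted completion times:
  Job (p=3,w=3): C=3, w*C=3*3=9
  Job (p=5,w=5): C=8, w*C=5*8=40
  Job (p=8,w=2): C=16, w*C=2*16=32
Total weighted completion time = 81

81


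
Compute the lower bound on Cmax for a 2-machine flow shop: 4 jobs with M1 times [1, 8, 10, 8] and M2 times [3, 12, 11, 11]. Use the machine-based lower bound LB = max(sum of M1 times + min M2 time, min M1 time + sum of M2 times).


LB1 = sum(M1 times) + min(M2 times) = 27 + 3 = 30
LB2 = min(M1 times) + sum(M2 times) = 1 + 37 = 38
Lower bound = max(LB1, LB2) = max(30, 38) = 38

38


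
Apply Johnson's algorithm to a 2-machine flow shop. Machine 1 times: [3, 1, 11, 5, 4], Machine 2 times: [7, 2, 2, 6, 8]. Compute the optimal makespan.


Apply Johnson's rule:
  Group 1 (a <= b): [(2, 1, 2), (1, 3, 7), (5, 4, 8), (4, 5, 6)]
  Group 2 (a > b): [(3, 11, 2)]
Optimal job order: [2, 1, 5, 4, 3]
Schedule:
  Job 2: M1 done at 1, M2 done at 3
  Job 1: M1 done at 4, M2 done at 11
  Job 5: M1 done at 8, M2 done at 19
  Job 4: M1 done at 13, M2 done at 25
  Job 3: M1 done at 24, M2 done at 27
Makespan = 27

27


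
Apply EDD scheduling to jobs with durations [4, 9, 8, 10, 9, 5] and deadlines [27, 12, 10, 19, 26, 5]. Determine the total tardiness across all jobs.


Sort by due date (EDD order): [(5, 5), (8, 10), (9, 12), (10, 19), (9, 26), (4, 27)]
Compute completion times and tardiness:
  Job 1: p=5, d=5, C=5, tardiness=max(0,5-5)=0
  Job 2: p=8, d=10, C=13, tardiness=max(0,13-10)=3
  Job 3: p=9, d=12, C=22, tardiness=max(0,22-12)=10
  Job 4: p=10, d=19, C=32, tardiness=max(0,32-19)=13
  Job 5: p=9, d=26, C=41, tardiness=max(0,41-26)=15
  Job 6: p=4, d=27, C=45, tardiness=max(0,45-27)=18
Total tardiness = 59

59


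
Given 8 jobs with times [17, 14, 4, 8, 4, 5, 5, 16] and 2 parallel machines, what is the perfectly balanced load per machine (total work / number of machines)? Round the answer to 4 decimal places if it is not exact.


Total processing time = 17 + 14 + 4 + 8 + 4 + 5 + 5 + 16 = 73
Number of machines = 2
Ideal balanced load = 73 / 2 = 36.5

36.5


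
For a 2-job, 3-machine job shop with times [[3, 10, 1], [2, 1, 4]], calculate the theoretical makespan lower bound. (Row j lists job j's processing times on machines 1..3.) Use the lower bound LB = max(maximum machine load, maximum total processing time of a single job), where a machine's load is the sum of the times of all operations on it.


Machine loads:
  Machine 1: 3 + 2 = 5
  Machine 2: 10 + 1 = 11
  Machine 3: 1 + 4 = 5
Max machine load = 11
Job totals:
  Job 1: 14
  Job 2: 7
Max job total = 14
Lower bound = max(11, 14) = 14

14


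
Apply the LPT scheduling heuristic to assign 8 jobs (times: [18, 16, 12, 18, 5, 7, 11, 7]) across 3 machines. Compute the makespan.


Sort jobs in decreasing order (LPT): [18, 18, 16, 12, 11, 7, 7, 5]
Assign each job to the least loaded machine:
  Machine 1: jobs [18, 11], load = 29
  Machine 2: jobs [18, 7, 7], load = 32
  Machine 3: jobs [16, 12, 5], load = 33
Makespan = max load = 33

33


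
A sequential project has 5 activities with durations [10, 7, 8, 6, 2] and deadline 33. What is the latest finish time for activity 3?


LF(activity 3) = deadline - sum of successor durations
Successors: activities 4 through 5 with durations [6, 2]
Sum of successor durations = 8
LF = 33 - 8 = 25

25


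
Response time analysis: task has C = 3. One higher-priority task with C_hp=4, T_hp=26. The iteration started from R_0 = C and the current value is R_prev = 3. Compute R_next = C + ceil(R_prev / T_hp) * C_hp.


R_next = C + ceil(R_prev / T_hp) * C_hp
ceil(3 / 26) = ceil(0.1154) = 1
Interference = 1 * 4 = 4
R_next = 3 + 4 = 7

7


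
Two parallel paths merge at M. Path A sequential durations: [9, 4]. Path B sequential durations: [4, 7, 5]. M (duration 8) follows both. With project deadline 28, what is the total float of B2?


Forward pass: ES(B2) = sum of predecessors on chain B = 4
EF = ES + duration = 4 + 7 = 11
Backward pass: LF(M) = deadline = 28; LS(M) = 28 - 8 = 20
LF(B2) = LS(M) - sum(successors on chain B) = 20 - 5 = 15
LS = LF - duration = 15 - 7 = 8
Total float = LS - ES = 8 - 4 = 4

4


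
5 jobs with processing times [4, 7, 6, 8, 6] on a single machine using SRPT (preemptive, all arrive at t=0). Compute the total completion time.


Since all jobs arrive at t=0, SRPT equals SPT ordering.
SPT order: [4, 6, 6, 7, 8]
Completion times:
  Job 1: p=4, C=4
  Job 2: p=6, C=10
  Job 3: p=6, C=16
  Job 4: p=7, C=23
  Job 5: p=8, C=31
Total completion time = 4 + 10 + 16 + 23 + 31 = 84

84


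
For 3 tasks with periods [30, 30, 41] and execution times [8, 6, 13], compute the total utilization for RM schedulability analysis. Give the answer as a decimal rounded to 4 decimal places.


Compute individual utilizations (exact fractions):
  Task 1: C/T = 8/30 = 4/15 (approx. 0.2667)
  Task 2: C/T = 6/30 = 1/5 (approx. 0.2)
  Task 3: C/T = 13/41 (approx. 0.3171)
Total utilization U = 4/15 + 1/5 + 13/41 = 482/615
Rounded to 4 decimal places: U = 0.7837
RM (Liu & Layland) bound for 3 tasks = 0.779763; compare with U = 482/615 (approx. 0.783740)
bound < U <= 1, so the RM sufficient condition is not met (inconclusive; an exact test such as response-time analysis is needed).

0.7837


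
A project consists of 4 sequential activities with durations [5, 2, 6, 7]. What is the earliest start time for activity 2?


Activity 2 starts after activities 1 through 1 complete.
Predecessor durations: [5]
ES = 5 = 5

5


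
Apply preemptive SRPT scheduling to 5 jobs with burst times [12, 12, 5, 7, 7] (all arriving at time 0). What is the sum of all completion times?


Since all jobs arrive at t=0, SRPT equals SPT ordering.
SPT order: [5, 7, 7, 12, 12]
Completion times:
  Job 1: p=5, C=5
  Job 2: p=7, C=12
  Job 3: p=7, C=19
  Job 4: p=12, C=31
  Job 5: p=12, C=43
Total completion time = 5 + 12 + 19 + 31 + 43 = 110

110


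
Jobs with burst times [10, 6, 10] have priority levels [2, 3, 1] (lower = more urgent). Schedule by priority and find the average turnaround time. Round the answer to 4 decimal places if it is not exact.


Sort by priority (ascending = highest first):
Order: [(1, 10), (2, 10), (3, 6)]
Completion times:
  Priority 1, burst=10, C=10
  Priority 2, burst=10, C=20
  Priority 3, burst=6, C=26
Average turnaround = 56/3 = 18.6667

18.6667


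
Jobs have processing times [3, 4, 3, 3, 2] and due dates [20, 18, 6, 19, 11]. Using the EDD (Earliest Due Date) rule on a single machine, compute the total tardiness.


Sort by due date (EDD order): [(3, 6), (2, 11), (4, 18), (3, 19), (3, 20)]
Compute completion times and tardiness:
  Job 1: p=3, d=6, C=3, tardiness=max(0,3-6)=0
  Job 2: p=2, d=11, C=5, tardiness=max(0,5-11)=0
  Job 3: p=4, d=18, C=9, tardiness=max(0,9-18)=0
  Job 4: p=3, d=19, C=12, tardiness=max(0,12-19)=0
  Job 5: p=3, d=20, C=15, tardiness=max(0,15-20)=0
Total tardiness = 0

0


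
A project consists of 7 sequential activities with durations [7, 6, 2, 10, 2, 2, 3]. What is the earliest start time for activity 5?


Activity 5 starts after activities 1 through 4 complete.
Predecessor durations: [7, 6, 2, 10]
ES = 7 + 6 + 2 + 10 = 25

25


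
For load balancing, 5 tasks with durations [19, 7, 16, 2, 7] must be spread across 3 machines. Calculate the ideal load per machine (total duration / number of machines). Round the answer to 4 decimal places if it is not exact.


Total processing time = 19 + 7 + 16 + 2 + 7 = 51
Number of machines = 3
Ideal balanced load = 51 / 3 = 17.0

17.0


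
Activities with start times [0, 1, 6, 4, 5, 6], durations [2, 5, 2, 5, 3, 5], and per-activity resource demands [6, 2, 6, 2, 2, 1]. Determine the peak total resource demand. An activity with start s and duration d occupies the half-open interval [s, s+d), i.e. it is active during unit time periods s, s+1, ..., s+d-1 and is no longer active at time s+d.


Each activity i is active on [start_i, start_i + duration_i).
Compute total resource usage per time slot:
  t=0: active resources = [6], total = 6
  t=1: active resources = [6, 2], total = 8
  t=2: active resources = [2], total = 2
  t=3: active resources = [2], total = 2
  t=4: active resources = [2, 2], total = 4
  t=5: active resources = [2, 2, 2], total = 6
  t=6: active resources = [6, 2, 2, 1], total = 11
  t=7: active resources = [6, 2, 2, 1], total = 11
  t=8: active resources = [2, 1], total = 3
  t=9: active resources = [1], total = 1
  t=10: active resources = [1], total = 1
Peak resource demand = 11

11


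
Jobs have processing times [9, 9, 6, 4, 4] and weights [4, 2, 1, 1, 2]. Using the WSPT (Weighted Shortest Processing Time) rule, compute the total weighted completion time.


Compute p/w ratios and sort ascending (WSPT): [(4, 2), (9, 4), (4, 1), (9, 2), (6, 1)]
Compute weighted completion times:
  Job (p=4,w=2): C=4, w*C=2*4=8
  Job (p=9,w=4): C=13, w*C=4*13=52
  Job (p=4,w=1): C=17, w*C=1*17=17
  Job (p=9,w=2): C=26, w*C=2*26=52
  Job (p=6,w=1): C=32, w*C=1*32=32
Total weighted completion time = 161

161


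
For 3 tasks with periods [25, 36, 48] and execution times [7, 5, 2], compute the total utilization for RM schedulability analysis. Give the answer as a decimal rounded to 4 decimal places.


Compute individual utilizations (exact fractions):
  Task 1: C/T = 7/25 (approx. 0.28)
  Task 2: C/T = 5/36 (approx. 0.1389)
  Task 3: C/T = 2/48 = 1/24 (approx. 0.0417)
Total utilization U = 7/25 + 5/36 + 1/24 = 829/1800
Rounded to 4 decimal places: U = 0.4606
RM (Liu & Layland) bound for 3 tasks = 0.779763; compare with U = 829/1800 (approx. 0.460556)
U <= bound, so schedulable by RM sufficient condition.

0.4606


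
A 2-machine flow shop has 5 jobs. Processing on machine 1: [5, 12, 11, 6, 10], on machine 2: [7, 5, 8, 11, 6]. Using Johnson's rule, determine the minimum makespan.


Apply Johnson's rule:
  Group 1 (a <= b): [(1, 5, 7), (4, 6, 11)]
  Group 2 (a > b): [(3, 11, 8), (5, 10, 6), (2, 12, 5)]
Optimal job order: [1, 4, 3, 5, 2]
Schedule:
  Job 1: M1 done at 5, M2 done at 12
  Job 4: M1 done at 11, M2 done at 23
  Job 3: M1 done at 22, M2 done at 31
  Job 5: M1 done at 32, M2 done at 38
  Job 2: M1 done at 44, M2 done at 49
Makespan = 49

49


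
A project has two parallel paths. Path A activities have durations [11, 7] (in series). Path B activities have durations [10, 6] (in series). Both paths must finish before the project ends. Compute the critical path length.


Path A total = 11 + 7 = 18
Path B total = 10 + 6 = 16
Critical path = longest path = max(18, 16) = 18

18


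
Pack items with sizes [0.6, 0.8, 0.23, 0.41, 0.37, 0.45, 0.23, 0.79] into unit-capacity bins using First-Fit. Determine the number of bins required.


Place items sequentially using First-Fit:
  Item 0.6 -> new Bin 1
  Item 0.8 -> new Bin 2
  Item 0.23 -> Bin 1 (now 0.83)
  Item 0.41 -> new Bin 3
  Item 0.37 -> Bin 3 (now 0.78)
  Item 0.45 -> new Bin 4
  Item 0.23 -> Bin 4 (now 0.68)
  Item 0.79 -> new Bin 5
Total bins used = 5

5


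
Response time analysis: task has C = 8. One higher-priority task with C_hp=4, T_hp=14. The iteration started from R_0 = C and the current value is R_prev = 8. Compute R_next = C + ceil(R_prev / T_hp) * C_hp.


R_next = C + ceil(R_prev / T_hp) * C_hp
ceil(8 / 14) = ceil(0.5714) = 1
Interference = 1 * 4 = 4
R_next = 8 + 4 = 12

12


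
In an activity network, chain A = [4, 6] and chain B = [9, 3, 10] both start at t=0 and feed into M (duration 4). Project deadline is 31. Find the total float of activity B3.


Forward pass: ES(B3) = sum of predecessors on chain B = 12
EF = ES + duration = 12 + 10 = 22
Backward pass: LF(M) = deadline = 31; LS(M) = 31 - 4 = 27
LF(B3) = LS(M) - sum(successors on chain B) = 27 - 0 = 27
LS = LF - duration = 27 - 10 = 17
Total float = LS - ES = 17 - 12 = 5

5


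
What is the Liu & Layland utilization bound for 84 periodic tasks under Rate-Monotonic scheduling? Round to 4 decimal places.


Compute 2^(1/84) = 1.0082858917
Subtract 1: 1.0082858917 - 1 = 0.0082858917
Multiply by n: 84 * 0.0082858917 = 0.6960149028
Round to 4 dp: 0.6960

0.6960


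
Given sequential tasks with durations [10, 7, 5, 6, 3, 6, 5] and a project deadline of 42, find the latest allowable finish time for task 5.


LF(activity 5) = deadline - sum of successor durations
Successors: activities 6 through 7 with durations [6, 5]
Sum of successor durations = 11
LF = 42 - 11 = 31

31


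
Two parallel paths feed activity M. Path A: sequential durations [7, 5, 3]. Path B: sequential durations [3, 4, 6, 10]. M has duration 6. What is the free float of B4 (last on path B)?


ES(B4) = sum of predecessors on chain B = 13
EF(B4) = ES + duration = 13 + 10 = 23
Successor of B4 is M. ES(M) = max(sum(A), sum(B)) = max(15, 23) = 23
Free float = ES(successor) - EF(current) = 23 - 23 = 0

0


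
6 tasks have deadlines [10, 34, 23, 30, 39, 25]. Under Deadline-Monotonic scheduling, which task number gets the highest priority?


Sort tasks by relative deadline (ascending):
  Task 1: deadline = 10
  Task 3: deadline = 23
  Task 6: deadline = 25
  Task 4: deadline = 30
  Task 2: deadline = 34
  Task 5: deadline = 39
Priority order (highest first): [1, 3, 6, 4, 2, 5]
Highest priority task = 1

1


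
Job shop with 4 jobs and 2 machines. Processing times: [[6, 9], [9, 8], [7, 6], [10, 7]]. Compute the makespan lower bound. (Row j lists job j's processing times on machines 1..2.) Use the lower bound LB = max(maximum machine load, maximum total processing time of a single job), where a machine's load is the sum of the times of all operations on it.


Machine loads:
  Machine 1: 6 + 9 + 7 + 10 = 32
  Machine 2: 9 + 8 + 6 + 7 = 30
Max machine load = 32
Job totals:
  Job 1: 15
  Job 2: 17
  Job 3: 13
  Job 4: 17
Max job total = 17
Lower bound = max(32, 17) = 32

32


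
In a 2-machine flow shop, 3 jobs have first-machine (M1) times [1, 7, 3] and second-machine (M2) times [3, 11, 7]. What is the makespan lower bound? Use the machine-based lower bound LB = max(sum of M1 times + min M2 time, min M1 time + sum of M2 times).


LB1 = sum(M1 times) + min(M2 times) = 11 + 3 = 14
LB2 = min(M1 times) + sum(M2 times) = 1 + 21 = 22
Lower bound = max(LB1, LB2) = max(14, 22) = 22

22


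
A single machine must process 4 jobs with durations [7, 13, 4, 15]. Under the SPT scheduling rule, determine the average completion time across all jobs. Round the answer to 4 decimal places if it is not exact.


Sort jobs by processing time (SPT order): [4, 7, 13, 15]
Compute completion times sequentially:
  Job 1: processing = 4, completes at 4
  Job 2: processing = 7, completes at 11
  Job 3: processing = 13, completes at 24
  Job 4: processing = 15, completes at 39
Sum of completion times = 78
Average completion time = 78/4 = 19.5

19.5


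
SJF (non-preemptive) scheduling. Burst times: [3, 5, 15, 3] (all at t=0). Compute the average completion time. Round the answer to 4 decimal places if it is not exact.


SJF order (ascending): [3, 3, 5, 15]
Completion times:
  Job 1: burst=3, C=3
  Job 2: burst=3, C=6
  Job 3: burst=5, C=11
  Job 4: burst=15, C=26
Average completion = 46/4 = 11.5

11.5


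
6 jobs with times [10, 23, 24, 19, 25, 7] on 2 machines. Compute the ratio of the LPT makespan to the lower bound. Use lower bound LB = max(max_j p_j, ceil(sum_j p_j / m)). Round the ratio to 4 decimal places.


LPT order: [25, 24, 23, 19, 10, 7]
Machine loads after assignment: [54, 54]
LPT makespan = 54
Lower bound = max(max_job, ceil(total/2)) = max(25, 54) = 54
Ratio = 54 / 54 = 1.0

1.0


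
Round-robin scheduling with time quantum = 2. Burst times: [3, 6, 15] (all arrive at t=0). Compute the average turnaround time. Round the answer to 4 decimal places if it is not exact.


Time quantum = 2
Execution trace:
  J1 runs 2 units, time = 2
  J2 runs 2 units, time = 4
  J3 runs 2 units, time = 6
  J1 runs 1 units, time = 7
  J2 runs 2 units, time = 9
  J3 runs 2 units, time = 11
  J2 runs 2 units, time = 13
  J3 runs 2 units, time = 15
  J3 runs 2 units, time = 17
  J3 runs 2 units, time = 19
  J3 runs 2 units, time = 21
  J3 runs 2 units, time = 23
  J3 runs 1 units, time = 24
Finish times: [7, 13, 24]
Average turnaround = 44/3 = 14.6667

14.6667


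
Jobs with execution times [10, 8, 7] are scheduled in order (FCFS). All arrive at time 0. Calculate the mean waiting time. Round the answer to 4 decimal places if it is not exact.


FCFS order (as given): [10, 8, 7]
Waiting times:
  Job 1: wait = 0
  Job 2: wait = 10
  Job 3: wait = 18
Sum of waiting times = 28
Average waiting time = 28/3 = 9.3333

9.3333


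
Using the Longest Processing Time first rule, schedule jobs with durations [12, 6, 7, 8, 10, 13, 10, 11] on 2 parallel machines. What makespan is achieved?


Sort jobs in decreasing order (LPT): [13, 12, 11, 10, 10, 8, 7, 6]
Assign each job to the least loaded machine:
  Machine 1: jobs [13, 10, 10, 6], load = 39
  Machine 2: jobs [12, 11, 8, 7], load = 38
Makespan = max load = 39

39


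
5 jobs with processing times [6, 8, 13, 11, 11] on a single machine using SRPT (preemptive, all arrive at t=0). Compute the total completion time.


Since all jobs arrive at t=0, SRPT equals SPT ordering.
SPT order: [6, 8, 11, 11, 13]
Completion times:
  Job 1: p=6, C=6
  Job 2: p=8, C=14
  Job 3: p=11, C=25
  Job 4: p=11, C=36
  Job 5: p=13, C=49
Total completion time = 6 + 14 + 25 + 36 + 49 = 130

130


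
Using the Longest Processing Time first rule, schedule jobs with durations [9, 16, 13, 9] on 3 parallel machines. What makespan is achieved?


Sort jobs in decreasing order (LPT): [16, 13, 9, 9]
Assign each job to the least loaded machine:
  Machine 1: jobs [16], load = 16
  Machine 2: jobs [13], load = 13
  Machine 3: jobs [9, 9], load = 18
Makespan = max load = 18

18


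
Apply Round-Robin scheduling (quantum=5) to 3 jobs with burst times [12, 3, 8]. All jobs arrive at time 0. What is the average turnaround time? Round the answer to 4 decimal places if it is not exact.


Time quantum = 5
Execution trace:
  J1 runs 5 units, time = 5
  J2 runs 3 units, time = 8
  J3 runs 5 units, time = 13
  J1 runs 5 units, time = 18
  J3 runs 3 units, time = 21
  J1 runs 2 units, time = 23
Finish times: [23, 8, 21]
Average turnaround = 52/3 = 17.3333

17.3333


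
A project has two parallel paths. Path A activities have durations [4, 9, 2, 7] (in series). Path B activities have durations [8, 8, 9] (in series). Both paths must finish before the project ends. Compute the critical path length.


Path A total = 4 + 9 + 2 + 7 = 22
Path B total = 8 + 8 + 9 = 25
Critical path = longest path = max(22, 25) = 25

25


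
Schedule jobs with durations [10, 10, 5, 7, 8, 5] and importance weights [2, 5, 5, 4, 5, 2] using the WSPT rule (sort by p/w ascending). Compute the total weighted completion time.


Compute p/w ratios and sort ascending (WSPT): [(5, 5), (8, 5), (7, 4), (10, 5), (5, 2), (10, 2)]
Compute weighted completion times:
  Job (p=5,w=5): C=5, w*C=5*5=25
  Job (p=8,w=5): C=13, w*C=5*13=65
  Job (p=7,w=4): C=20, w*C=4*20=80
  Job (p=10,w=5): C=30, w*C=5*30=150
  Job (p=5,w=2): C=35, w*C=2*35=70
  Job (p=10,w=2): C=45, w*C=2*45=90
Total weighted completion time = 480

480


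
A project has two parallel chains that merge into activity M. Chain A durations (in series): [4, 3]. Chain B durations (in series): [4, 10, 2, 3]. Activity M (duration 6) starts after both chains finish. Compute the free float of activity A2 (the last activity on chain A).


ES(A2) = sum of predecessors on chain A = 4
EF(A2) = ES + duration = 4 + 3 = 7
Successor of A2 is M. ES(M) = max(sum(A), sum(B)) = max(7, 19) = 19
Free float = ES(successor) - EF(current) = 19 - 7 = 12

12


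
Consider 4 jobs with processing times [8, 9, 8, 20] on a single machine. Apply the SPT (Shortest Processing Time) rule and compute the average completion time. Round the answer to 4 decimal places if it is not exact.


Sort jobs by processing time (SPT order): [8, 8, 9, 20]
Compute completion times sequentially:
  Job 1: processing = 8, completes at 8
  Job 2: processing = 8, completes at 16
  Job 3: processing = 9, completes at 25
  Job 4: processing = 20, completes at 45
Sum of completion times = 94
Average completion time = 94/4 = 23.5

23.5


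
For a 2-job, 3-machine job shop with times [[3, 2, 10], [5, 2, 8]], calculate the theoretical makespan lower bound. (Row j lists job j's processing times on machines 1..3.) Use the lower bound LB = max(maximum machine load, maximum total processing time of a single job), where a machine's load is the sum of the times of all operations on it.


Machine loads:
  Machine 1: 3 + 5 = 8
  Machine 2: 2 + 2 = 4
  Machine 3: 10 + 8 = 18
Max machine load = 18
Job totals:
  Job 1: 15
  Job 2: 15
Max job total = 15
Lower bound = max(18, 15) = 18

18


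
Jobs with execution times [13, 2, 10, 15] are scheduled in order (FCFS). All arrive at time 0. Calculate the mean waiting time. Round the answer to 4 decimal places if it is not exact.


FCFS order (as given): [13, 2, 10, 15]
Waiting times:
  Job 1: wait = 0
  Job 2: wait = 13
  Job 3: wait = 15
  Job 4: wait = 25
Sum of waiting times = 53
Average waiting time = 53/4 = 13.25

13.25


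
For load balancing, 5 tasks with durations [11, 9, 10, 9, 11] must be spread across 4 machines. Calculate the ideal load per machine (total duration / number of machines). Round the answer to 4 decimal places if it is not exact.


Total processing time = 11 + 9 + 10 + 9 + 11 = 50
Number of machines = 4
Ideal balanced load = 50 / 4 = 12.5

12.5


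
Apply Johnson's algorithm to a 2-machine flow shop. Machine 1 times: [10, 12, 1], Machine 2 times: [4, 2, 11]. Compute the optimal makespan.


Apply Johnson's rule:
  Group 1 (a <= b): [(3, 1, 11)]
  Group 2 (a > b): [(1, 10, 4), (2, 12, 2)]
Optimal job order: [3, 1, 2]
Schedule:
  Job 3: M1 done at 1, M2 done at 12
  Job 1: M1 done at 11, M2 done at 16
  Job 2: M1 done at 23, M2 done at 25
Makespan = 25

25


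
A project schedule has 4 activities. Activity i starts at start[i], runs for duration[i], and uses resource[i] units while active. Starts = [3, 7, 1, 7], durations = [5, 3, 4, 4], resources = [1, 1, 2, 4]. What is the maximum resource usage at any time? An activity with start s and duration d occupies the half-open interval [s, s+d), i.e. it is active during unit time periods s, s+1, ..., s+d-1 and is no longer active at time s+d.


Each activity i is active on [start_i, start_i + duration_i).
Compute total resource usage per time slot:
  t=0: active resources = [], total = 0
  t=1: active resources = [2], total = 2
  t=2: active resources = [2], total = 2
  t=3: active resources = [1, 2], total = 3
  t=4: active resources = [1, 2], total = 3
  t=5: active resources = [1], total = 1
  t=6: active resources = [1], total = 1
  t=7: active resources = [1, 1, 4], total = 6
  t=8: active resources = [1, 4], total = 5
  t=9: active resources = [1, 4], total = 5
  t=10: active resources = [4], total = 4
Peak resource demand = 6

6


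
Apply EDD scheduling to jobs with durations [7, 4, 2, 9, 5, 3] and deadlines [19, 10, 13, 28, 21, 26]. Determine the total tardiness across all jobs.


Sort by due date (EDD order): [(4, 10), (2, 13), (7, 19), (5, 21), (3, 26), (9, 28)]
Compute completion times and tardiness:
  Job 1: p=4, d=10, C=4, tardiness=max(0,4-10)=0
  Job 2: p=2, d=13, C=6, tardiness=max(0,6-13)=0
  Job 3: p=7, d=19, C=13, tardiness=max(0,13-19)=0
  Job 4: p=5, d=21, C=18, tardiness=max(0,18-21)=0
  Job 5: p=3, d=26, C=21, tardiness=max(0,21-26)=0
  Job 6: p=9, d=28, C=30, tardiness=max(0,30-28)=2
Total tardiness = 2

2


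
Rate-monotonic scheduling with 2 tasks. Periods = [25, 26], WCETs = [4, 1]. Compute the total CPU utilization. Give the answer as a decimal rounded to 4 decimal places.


Compute individual utilizations (exact fractions):
  Task 1: C/T = 4/25 (approx. 0.16)
  Task 2: C/T = 1/26 (approx. 0.0385)
Total utilization U = 4/25 + 1/26 = 129/650
Rounded to 4 decimal places: U = 0.1985
RM (Liu & Layland) bound for 2 tasks = 0.828427; compare with U = 129/650 (approx. 0.198462)
U <= bound, so schedulable by RM sufficient condition.

0.1985


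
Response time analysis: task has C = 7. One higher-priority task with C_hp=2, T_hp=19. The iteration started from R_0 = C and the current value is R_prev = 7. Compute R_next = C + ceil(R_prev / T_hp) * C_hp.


R_next = C + ceil(R_prev / T_hp) * C_hp
ceil(7 / 19) = ceil(0.3684) = 1
Interference = 1 * 2 = 2
R_next = 7 + 2 = 9

9


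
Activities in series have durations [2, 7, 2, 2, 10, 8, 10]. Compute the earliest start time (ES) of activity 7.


Activity 7 starts after activities 1 through 6 complete.
Predecessor durations: [2, 7, 2, 2, 10, 8]
ES = 2 + 7 + 2 + 2 + 10 + 8 = 31

31


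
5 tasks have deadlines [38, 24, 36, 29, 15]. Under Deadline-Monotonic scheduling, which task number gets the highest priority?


Sort tasks by relative deadline (ascending):
  Task 5: deadline = 15
  Task 2: deadline = 24
  Task 4: deadline = 29
  Task 3: deadline = 36
  Task 1: deadline = 38
Priority order (highest first): [5, 2, 4, 3, 1]
Highest priority task = 5

5


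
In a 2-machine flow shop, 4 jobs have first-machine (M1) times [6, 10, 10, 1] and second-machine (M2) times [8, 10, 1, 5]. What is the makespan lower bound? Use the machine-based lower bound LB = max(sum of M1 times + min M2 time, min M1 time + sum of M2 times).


LB1 = sum(M1 times) + min(M2 times) = 27 + 1 = 28
LB2 = min(M1 times) + sum(M2 times) = 1 + 24 = 25
Lower bound = max(LB1, LB2) = max(28, 25) = 28

28


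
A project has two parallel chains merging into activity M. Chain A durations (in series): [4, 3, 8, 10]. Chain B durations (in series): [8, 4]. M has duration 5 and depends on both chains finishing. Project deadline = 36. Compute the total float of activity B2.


Forward pass: ES(B2) = sum of predecessors on chain B = 8
EF = ES + duration = 8 + 4 = 12
Backward pass: LF(M) = deadline = 36; LS(M) = 36 - 5 = 31
LF(B2) = LS(M) - sum(successors on chain B) = 31 - 0 = 31
LS = LF - duration = 31 - 4 = 27
Total float = LS - ES = 27 - 8 = 19

19


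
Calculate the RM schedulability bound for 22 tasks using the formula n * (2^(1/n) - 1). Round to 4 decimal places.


Compute 2^(1/22) = 1.0320082797
Subtract 1: 1.0320082797 - 1 = 0.0320082797
Multiply by n: 22 * 0.0320082797 = 0.7041821534
Round to 4 dp: 0.7042

0.7042


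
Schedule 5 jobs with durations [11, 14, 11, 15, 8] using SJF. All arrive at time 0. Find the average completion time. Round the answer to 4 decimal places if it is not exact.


SJF order (ascending): [8, 11, 11, 14, 15]
Completion times:
  Job 1: burst=8, C=8
  Job 2: burst=11, C=19
  Job 3: burst=11, C=30
  Job 4: burst=14, C=44
  Job 5: burst=15, C=59
Average completion = 160/5 = 32.0

32.0


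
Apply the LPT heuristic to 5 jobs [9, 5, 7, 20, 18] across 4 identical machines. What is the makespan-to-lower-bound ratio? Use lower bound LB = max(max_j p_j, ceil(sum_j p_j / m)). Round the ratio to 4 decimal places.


LPT order: [20, 18, 9, 7, 5]
Machine loads after assignment: [20, 18, 9, 12]
LPT makespan = 20
Lower bound = max(max_job, ceil(total/4)) = max(20, 15) = 20
Ratio = 20 / 20 = 1.0

1.0


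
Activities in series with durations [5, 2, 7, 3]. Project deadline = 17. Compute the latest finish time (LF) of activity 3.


LF(activity 3) = deadline - sum of successor durations
Successors: activities 4 through 4 with durations [3]
Sum of successor durations = 3
LF = 17 - 3 = 14

14


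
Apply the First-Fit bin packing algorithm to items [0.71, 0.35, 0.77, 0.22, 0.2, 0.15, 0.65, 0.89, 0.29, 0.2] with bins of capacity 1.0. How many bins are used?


Place items sequentially using First-Fit:
  Item 0.71 -> new Bin 1
  Item 0.35 -> new Bin 2
  Item 0.77 -> new Bin 3
  Item 0.22 -> Bin 1 (now 0.93)
  Item 0.2 -> Bin 2 (now 0.55)
  Item 0.15 -> Bin 2 (now 0.7)
  Item 0.65 -> new Bin 4
  Item 0.89 -> new Bin 5
  Item 0.29 -> Bin 2 (now 0.99)
  Item 0.2 -> Bin 3 (now 0.97)
Total bins used = 5

5


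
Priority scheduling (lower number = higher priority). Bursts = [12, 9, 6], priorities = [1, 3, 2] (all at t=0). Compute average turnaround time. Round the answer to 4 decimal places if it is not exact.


Sort by priority (ascending = highest first):
Order: [(1, 12), (2, 6), (3, 9)]
Completion times:
  Priority 1, burst=12, C=12
  Priority 2, burst=6, C=18
  Priority 3, burst=9, C=27
Average turnaround = 57/3 = 19.0

19.0


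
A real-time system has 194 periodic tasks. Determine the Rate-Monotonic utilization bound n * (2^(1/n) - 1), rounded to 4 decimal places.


Compute 2^(1/194) = 1.0035793141
Subtract 1: 1.0035793141 - 1 = 0.0035793141
Multiply by n: 194 * 0.0035793141 = 0.6943869354
Round to 4 dp: 0.6944

0.6944


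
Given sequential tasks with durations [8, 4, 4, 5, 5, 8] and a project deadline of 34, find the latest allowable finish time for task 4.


LF(activity 4) = deadline - sum of successor durations
Successors: activities 5 through 6 with durations [5, 8]
Sum of successor durations = 13
LF = 34 - 13 = 21

21


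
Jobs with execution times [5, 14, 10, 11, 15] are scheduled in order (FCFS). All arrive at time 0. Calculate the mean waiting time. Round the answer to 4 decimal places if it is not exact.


FCFS order (as given): [5, 14, 10, 11, 15]
Waiting times:
  Job 1: wait = 0
  Job 2: wait = 5
  Job 3: wait = 19
  Job 4: wait = 29
  Job 5: wait = 40
Sum of waiting times = 93
Average waiting time = 93/5 = 18.6

18.6


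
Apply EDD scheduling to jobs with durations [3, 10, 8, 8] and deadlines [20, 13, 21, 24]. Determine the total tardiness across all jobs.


Sort by due date (EDD order): [(10, 13), (3, 20), (8, 21), (8, 24)]
Compute completion times and tardiness:
  Job 1: p=10, d=13, C=10, tardiness=max(0,10-13)=0
  Job 2: p=3, d=20, C=13, tardiness=max(0,13-20)=0
  Job 3: p=8, d=21, C=21, tardiness=max(0,21-21)=0
  Job 4: p=8, d=24, C=29, tardiness=max(0,29-24)=5
Total tardiness = 5

5


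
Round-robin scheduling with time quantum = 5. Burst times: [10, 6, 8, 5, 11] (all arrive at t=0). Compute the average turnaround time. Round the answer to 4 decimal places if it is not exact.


Time quantum = 5
Execution trace:
  J1 runs 5 units, time = 5
  J2 runs 5 units, time = 10
  J3 runs 5 units, time = 15
  J4 runs 5 units, time = 20
  J5 runs 5 units, time = 25
  J1 runs 5 units, time = 30
  J2 runs 1 units, time = 31
  J3 runs 3 units, time = 34
  J5 runs 5 units, time = 39
  J5 runs 1 units, time = 40
Finish times: [30, 31, 34, 20, 40]
Average turnaround = 155/5 = 31.0

31.0


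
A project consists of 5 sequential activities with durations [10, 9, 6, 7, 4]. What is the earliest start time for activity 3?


Activity 3 starts after activities 1 through 2 complete.
Predecessor durations: [10, 9]
ES = 10 + 9 = 19

19


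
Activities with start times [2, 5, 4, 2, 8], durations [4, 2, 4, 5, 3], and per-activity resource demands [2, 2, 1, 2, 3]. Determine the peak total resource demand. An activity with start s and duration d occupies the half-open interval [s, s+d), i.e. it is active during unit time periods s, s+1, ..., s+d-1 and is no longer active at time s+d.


Each activity i is active on [start_i, start_i + duration_i).
Compute total resource usage per time slot:
  t=0: active resources = [], total = 0
  t=1: active resources = [], total = 0
  t=2: active resources = [2, 2], total = 4
  t=3: active resources = [2, 2], total = 4
  t=4: active resources = [2, 1, 2], total = 5
  t=5: active resources = [2, 2, 1, 2], total = 7
  t=6: active resources = [2, 1, 2], total = 5
  t=7: active resources = [1], total = 1
  t=8: active resources = [3], total = 3
  t=9: active resources = [3], total = 3
  t=10: active resources = [3], total = 3
Peak resource demand = 7

7


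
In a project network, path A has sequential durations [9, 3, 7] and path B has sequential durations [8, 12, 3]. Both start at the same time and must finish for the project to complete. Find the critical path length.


Path A total = 9 + 3 + 7 = 19
Path B total = 8 + 12 + 3 = 23
Critical path = longest path = max(19, 23) = 23

23


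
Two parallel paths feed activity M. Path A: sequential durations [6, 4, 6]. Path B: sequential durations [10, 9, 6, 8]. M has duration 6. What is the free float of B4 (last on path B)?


ES(B4) = sum of predecessors on chain B = 25
EF(B4) = ES + duration = 25 + 8 = 33
Successor of B4 is M. ES(M) = max(sum(A), sum(B)) = max(16, 33) = 33
Free float = ES(successor) - EF(current) = 33 - 33 = 0

0


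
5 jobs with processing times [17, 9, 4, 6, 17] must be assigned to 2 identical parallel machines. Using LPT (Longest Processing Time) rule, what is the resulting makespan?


Sort jobs in decreasing order (LPT): [17, 17, 9, 6, 4]
Assign each job to the least loaded machine:
  Machine 1: jobs [17, 9], load = 26
  Machine 2: jobs [17, 6, 4], load = 27
Makespan = max load = 27

27


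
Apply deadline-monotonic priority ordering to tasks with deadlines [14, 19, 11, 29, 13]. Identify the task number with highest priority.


Sort tasks by relative deadline (ascending):
  Task 3: deadline = 11
  Task 5: deadline = 13
  Task 1: deadline = 14
  Task 2: deadline = 19
  Task 4: deadline = 29
Priority order (highest first): [3, 5, 1, 2, 4]
Highest priority task = 3

3


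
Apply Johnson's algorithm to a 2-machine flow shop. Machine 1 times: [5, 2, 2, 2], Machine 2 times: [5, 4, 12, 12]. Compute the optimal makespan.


Apply Johnson's rule:
  Group 1 (a <= b): [(2, 2, 4), (3, 2, 12), (4, 2, 12), (1, 5, 5)]
  Group 2 (a > b): []
Optimal job order: [2, 3, 4, 1]
Schedule:
  Job 2: M1 done at 2, M2 done at 6
  Job 3: M1 done at 4, M2 done at 18
  Job 4: M1 done at 6, M2 done at 30
  Job 1: M1 done at 11, M2 done at 35
Makespan = 35

35


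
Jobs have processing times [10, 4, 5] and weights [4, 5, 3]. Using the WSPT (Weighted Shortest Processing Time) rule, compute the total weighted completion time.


Compute p/w ratios and sort ascending (WSPT): [(4, 5), (5, 3), (10, 4)]
Compute weighted completion times:
  Job (p=4,w=5): C=4, w*C=5*4=20
  Job (p=5,w=3): C=9, w*C=3*9=27
  Job (p=10,w=4): C=19, w*C=4*19=76
Total weighted completion time = 123

123


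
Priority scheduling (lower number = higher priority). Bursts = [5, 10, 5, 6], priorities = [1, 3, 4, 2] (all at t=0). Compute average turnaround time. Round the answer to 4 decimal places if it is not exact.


Sort by priority (ascending = highest first):
Order: [(1, 5), (2, 6), (3, 10), (4, 5)]
Completion times:
  Priority 1, burst=5, C=5
  Priority 2, burst=6, C=11
  Priority 3, burst=10, C=21
  Priority 4, burst=5, C=26
Average turnaround = 63/4 = 15.75

15.75


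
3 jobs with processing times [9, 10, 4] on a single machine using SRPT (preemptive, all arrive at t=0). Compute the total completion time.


Since all jobs arrive at t=0, SRPT equals SPT ordering.
SPT order: [4, 9, 10]
Completion times:
  Job 1: p=4, C=4
  Job 2: p=9, C=13
  Job 3: p=10, C=23
Total completion time = 4 + 13 + 23 = 40

40


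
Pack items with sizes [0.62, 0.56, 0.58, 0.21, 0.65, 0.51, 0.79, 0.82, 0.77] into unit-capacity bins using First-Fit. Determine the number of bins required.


Place items sequentially using First-Fit:
  Item 0.62 -> new Bin 1
  Item 0.56 -> new Bin 2
  Item 0.58 -> new Bin 3
  Item 0.21 -> Bin 1 (now 0.83)
  Item 0.65 -> new Bin 4
  Item 0.51 -> new Bin 5
  Item 0.79 -> new Bin 6
  Item 0.82 -> new Bin 7
  Item 0.77 -> new Bin 8
Total bins used = 8

8


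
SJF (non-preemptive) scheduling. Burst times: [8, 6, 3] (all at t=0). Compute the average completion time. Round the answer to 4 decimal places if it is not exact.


SJF order (ascending): [3, 6, 8]
Completion times:
  Job 1: burst=3, C=3
  Job 2: burst=6, C=9
  Job 3: burst=8, C=17
Average completion = 29/3 = 9.6667

9.6667


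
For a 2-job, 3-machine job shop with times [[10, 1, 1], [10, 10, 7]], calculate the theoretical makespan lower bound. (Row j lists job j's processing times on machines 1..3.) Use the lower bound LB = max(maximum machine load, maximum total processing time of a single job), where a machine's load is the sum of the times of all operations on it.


Machine loads:
  Machine 1: 10 + 10 = 20
  Machine 2: 1 + 10 = 11
  Machine 3: 1 + 7 = 8
Max machine load = 20
Job totals:
  Job 1: 12
  Job 2: 27
Max job total = 27
Lower bound = max(20, 27) = 27

27


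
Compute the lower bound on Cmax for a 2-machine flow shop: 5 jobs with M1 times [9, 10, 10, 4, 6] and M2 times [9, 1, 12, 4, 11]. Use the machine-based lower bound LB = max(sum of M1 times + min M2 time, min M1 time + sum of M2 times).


LB1 = sum(M1 times) + min(M2 times) = 39 + 1 = 40
LB2 = min(M1 times) + sum(M2 times) = 4 + 37 = 41
Lower bound = max(LB1, LB2) = max(40, 41) = 41

41


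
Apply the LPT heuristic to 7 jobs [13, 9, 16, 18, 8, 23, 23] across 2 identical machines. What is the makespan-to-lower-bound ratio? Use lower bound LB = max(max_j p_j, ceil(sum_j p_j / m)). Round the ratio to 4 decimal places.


LPT order: [23, 23, 18, 16, 13, 9, 8]
Machine loads after assignment: [58, 52]
LPT makespan = 58
Lower bound = max(max_job, ceil(total/2)) = max(23, 55) = 55
Ratio = 58 / 55 = 1.0545

1.0545


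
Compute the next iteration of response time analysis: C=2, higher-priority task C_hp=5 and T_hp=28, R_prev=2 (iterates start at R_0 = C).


R_next = C + ceil(R_prev / T_hp) * C_hp
ceil(2 / 28) = ceil(0.0714) = 1
Interference = 1 * 5 = 5
R_next = 2 + 5 = 7

7


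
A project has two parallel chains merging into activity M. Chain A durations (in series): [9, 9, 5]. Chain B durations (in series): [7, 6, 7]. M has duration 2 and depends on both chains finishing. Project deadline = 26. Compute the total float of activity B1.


Forward pass: ES(B1) = sum of predecessors on chain B = 0
EF = ES + duration = 0 + 7 = 7
Backward pass: LF(M) = deadline = 26; LS(M) = 26 - 2 = 24
LF(B1) = LS(M) - sum(successors on chain B) = 24 - 13 = 11
LS = LF - duration = 11 - 7 = 4
Total float = LS - ES = 4 - 0 = 4

4


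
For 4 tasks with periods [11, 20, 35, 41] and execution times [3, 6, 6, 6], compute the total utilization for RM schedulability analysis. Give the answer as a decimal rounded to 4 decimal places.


Compute individual utilizations (exact fractions):
  Task 1: C/T = 3/11 (approx. 0.2727)
  Task 2: C/T = 6/20 = 3/10 (approx. 0.3)
  Task 3: C/T = 6/35 (approx. 0.1714)
  Task 4: C/T = 6/41 (approx. 0.1463)
Total utilization U = 3/11 + 3/10 + 6/35 + 6/41 = 28113/31570
Rounded to 4 decimal places: U = 0.8905
RM (Liu & Layland) bound for 4 tasks = 0.756828; compare with U = 28113/31570 (approx. 0.890497)
bound < U <= 1, so the RM sufficient condition is not met (inconclusive; an exact test such as response-time analysis is needed).

0.8905


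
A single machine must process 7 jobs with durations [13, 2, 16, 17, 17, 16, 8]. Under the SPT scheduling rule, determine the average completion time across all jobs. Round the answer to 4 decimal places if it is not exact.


Sort jobs by processing time (SPT order): [2, 8, 13, 16, 16, 17, 17]
Compute completion times sequentially:
  Job 1: processing = 2, completes at 2
  Job 2: processing = 8, completes at 10
  Job 3: processing = 13, completes at 23
  Job 4: processing = 16, completes at 39
  Job 5: processing = 16, completes at 55
  Job 6: processing = 17, completes at 72
  Job 7: processing = 17, completes at 89
Sum of completion times = 290
Average completion time = 290/7 = 41.4286

41.4286


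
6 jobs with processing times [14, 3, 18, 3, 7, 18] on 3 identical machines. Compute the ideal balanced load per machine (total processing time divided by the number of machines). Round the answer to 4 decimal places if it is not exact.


Total processing time = 14 + 3 + 18 + 3 + 7 + 18 = 63
Number of machines = 3
Ideal balanced load = 63 / 3 = 21.0

21.0


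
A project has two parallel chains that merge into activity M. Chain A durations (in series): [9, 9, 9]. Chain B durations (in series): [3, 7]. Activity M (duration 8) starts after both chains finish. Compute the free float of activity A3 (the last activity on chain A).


ES(A3) = sum of predecessors on chain A = 18
EF(A3) = ES + duration = 18 + 9 = 27
Successor of A3 is M. ES(M) = max(sum(A), sum(B)) = max(27, 10) = 27
Free float = ES(successor) - EF(current) = 27 - 27 = 0

0
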